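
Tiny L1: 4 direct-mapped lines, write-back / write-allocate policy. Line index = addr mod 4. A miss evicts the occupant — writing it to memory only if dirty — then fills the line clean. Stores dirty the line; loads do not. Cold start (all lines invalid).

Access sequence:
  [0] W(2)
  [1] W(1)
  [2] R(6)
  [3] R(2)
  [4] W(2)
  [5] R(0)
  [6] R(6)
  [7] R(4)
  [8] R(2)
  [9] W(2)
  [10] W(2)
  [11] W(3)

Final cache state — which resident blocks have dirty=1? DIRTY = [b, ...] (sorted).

  0 | W B2 → L2 miss [D]
  1 | W B1 → L1 miss [D]
  2 | R B6 → L2 miss wb→B2 [-]
  3 | R B2 → L2 miss [-]
  4 | W B2 → L2 hit [D]
  5 | R B0 → L0 miss [-]
  6 | R B6 → L2 miss wb→B2 [-]
  7 | R B4 → L0 miss [-]
  8 | R B2 → L2 miss [-]
  9 | W B2 → L2 hit [D]
  10 | W B2 → L2 hit [D]
  11 | W B3 → L3 miss [D]

DIRTY = [1, 2, 3]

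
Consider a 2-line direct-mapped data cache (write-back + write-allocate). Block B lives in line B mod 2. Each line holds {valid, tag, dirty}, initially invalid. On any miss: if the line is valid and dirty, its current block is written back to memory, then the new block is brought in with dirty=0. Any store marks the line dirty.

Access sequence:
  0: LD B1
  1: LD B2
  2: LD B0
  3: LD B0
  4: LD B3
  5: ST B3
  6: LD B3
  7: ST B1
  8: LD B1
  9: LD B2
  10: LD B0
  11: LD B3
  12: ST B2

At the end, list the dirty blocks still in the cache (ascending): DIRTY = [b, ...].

0: R B1 -> L1 miss  d=-]
1: R B2 -> L0 miss  d=-]
2: R B0 -> L0 miss  d=-]
3: R B0 -> L0 hit  d=-]
4: R B3 -> L1 miss  d=-]
5: W B3 -> L1 hit  d=D]
6: R B3 -> L1 hit  d=D]
7: W B1 -> L1 miss wb->B3  d=D]
8: R B1 -> L1 hit  d=D]
9: R B2 -> L0 miss  d=-]
10: R B0 -> L0 miss  d=-]
11: R B3 -> L1 miss wb->B1  d=-]
12: W B2 -> L0 miss  d=D]

DIRTY = [2]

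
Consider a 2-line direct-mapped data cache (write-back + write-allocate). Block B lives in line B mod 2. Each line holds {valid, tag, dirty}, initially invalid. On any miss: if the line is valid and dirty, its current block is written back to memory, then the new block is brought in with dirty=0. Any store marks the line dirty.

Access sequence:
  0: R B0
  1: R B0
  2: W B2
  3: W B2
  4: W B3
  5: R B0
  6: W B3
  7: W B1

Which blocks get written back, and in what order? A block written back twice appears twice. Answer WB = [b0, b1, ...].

  0 | R B0 → L0 miss [-]
  1 | R B0 → L0 hit [-]
  2 | W B2 → L0 miss [D]
  3 | W B2 → L0 hit [D]
  4 | W B3 → L1 miss [D]
  5 | R B0 → L0 miss wb→B2 [-]
  6 | W B3 → L1 hit [D]
  7 | W B1 → L1 miss wb→B3 [D]

WB = [2, 3]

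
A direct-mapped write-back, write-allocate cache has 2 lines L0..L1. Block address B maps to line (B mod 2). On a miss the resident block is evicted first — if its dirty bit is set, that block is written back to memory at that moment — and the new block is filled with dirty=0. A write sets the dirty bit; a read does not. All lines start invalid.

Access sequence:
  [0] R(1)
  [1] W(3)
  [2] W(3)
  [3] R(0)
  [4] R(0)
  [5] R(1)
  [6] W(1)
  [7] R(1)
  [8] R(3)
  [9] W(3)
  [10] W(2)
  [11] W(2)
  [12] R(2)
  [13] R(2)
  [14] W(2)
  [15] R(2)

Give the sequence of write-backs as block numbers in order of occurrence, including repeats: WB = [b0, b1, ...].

  0 | R B1 → L1 miss [-]
  1 | W B3 → L1 miss [D]
  2 | W B3 → L1 hit [D]
  3 | R B0 → L0 miss [-]
  4 | R B0 → L0 hit [-]
  5 | R B1 → L1 miss wb→B3 [-]
  6 | W B1 → L1 hit [D]
  7 | R B1 → L1 hit [D]
  8 | R B3 → L1 miss wb→B1 [-]
  9 | W B3 → L1 hit [D]
  10 | W B2 → L0 miss [D]
  11 | W B2 → L0 hit [D]
  12 | R B2 → L0 hit [D]
  13 | R B2 → L0 hit [D]
  14 | W B2 → L0 hit [D]
  15 | R B2 → L0 hit [D]

WB = [3, 1]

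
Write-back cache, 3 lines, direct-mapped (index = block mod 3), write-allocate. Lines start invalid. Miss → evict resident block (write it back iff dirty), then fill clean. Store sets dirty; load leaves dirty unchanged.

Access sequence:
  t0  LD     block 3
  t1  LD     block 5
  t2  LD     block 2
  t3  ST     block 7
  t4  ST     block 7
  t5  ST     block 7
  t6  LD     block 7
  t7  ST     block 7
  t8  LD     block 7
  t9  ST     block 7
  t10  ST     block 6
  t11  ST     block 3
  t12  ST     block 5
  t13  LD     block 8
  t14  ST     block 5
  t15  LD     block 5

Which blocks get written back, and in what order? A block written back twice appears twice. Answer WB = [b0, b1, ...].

0: R B3 → L0 miss [-]
1: R B5 → L2 miss [-]
2: R B2 → L2 miss [-]
3: W B7 → L1 miss [D]
4: W B7 → L1 hit [D]
5: W B7 → L1 hit [D]
6: R B7 → L1 hit [D]
7: W B7 → L1 hit [D]
8: R B7 → L1 hit [D]
9: W B7 → L1 hit [D]
10: W B6 → L0 miss [D]
11: W B3 → L0 miss wb→B6 [D]
12: W B5 → L2 miss [D]
13: R B8 → L2 miss wb→B5 [-]
14: W B5 → L2 miss [D]
15: R B5 → L2 hit [D]

WB = [6, 5]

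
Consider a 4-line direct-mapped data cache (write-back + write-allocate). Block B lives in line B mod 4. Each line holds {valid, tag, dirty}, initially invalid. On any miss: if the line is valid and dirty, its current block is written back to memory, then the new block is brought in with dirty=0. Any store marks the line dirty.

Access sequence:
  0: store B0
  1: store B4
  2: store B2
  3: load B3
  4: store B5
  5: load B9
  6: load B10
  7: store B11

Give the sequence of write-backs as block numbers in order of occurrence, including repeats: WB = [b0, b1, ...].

WB = [0, 5, 2]

0: W B0 → L0 miss [D]
1: W B4 → L0 miss wb→B0 [D]
2: W B2 → L2 miss [D]
3: R B3 → L3 miss [-]
4: W B5 → L1 miss [D]
5: R B9 → L1 miss wb→B5 [-]
6: R B10 → L2 miss wb→B2 [-]
7: W B11 → L3 miss [D]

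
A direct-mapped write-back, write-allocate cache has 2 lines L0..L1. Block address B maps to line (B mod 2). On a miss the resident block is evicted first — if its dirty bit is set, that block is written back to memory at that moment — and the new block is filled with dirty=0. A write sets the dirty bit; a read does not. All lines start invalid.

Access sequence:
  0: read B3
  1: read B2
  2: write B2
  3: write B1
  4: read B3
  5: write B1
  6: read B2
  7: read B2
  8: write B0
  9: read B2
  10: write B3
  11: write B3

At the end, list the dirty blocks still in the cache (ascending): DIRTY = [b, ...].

DIRTY = [3]

0: R B3 -> L1 miss  d=-]
1: R B2 -> L0 miss  d=-]
2: W B2 -> L0 hit  d=D]
3: W B1 -> L1 miss  d=D]
4: R B3 -> L1 miss wb->B1  d=-]
5: W B1 -> L1 miss  d=D]
6: R B2 -> L0 hit  d=D]
7: R B2 -> L0 hit  d=D]
8: W B0 -> L0 miss wb->B2  d=D]
9: R B2 -> L0 miss wb->B0  d=-]
10: W B3 -> L1 miss wb->B1  d=D]
11: W B3 -> L1 hit  d=D]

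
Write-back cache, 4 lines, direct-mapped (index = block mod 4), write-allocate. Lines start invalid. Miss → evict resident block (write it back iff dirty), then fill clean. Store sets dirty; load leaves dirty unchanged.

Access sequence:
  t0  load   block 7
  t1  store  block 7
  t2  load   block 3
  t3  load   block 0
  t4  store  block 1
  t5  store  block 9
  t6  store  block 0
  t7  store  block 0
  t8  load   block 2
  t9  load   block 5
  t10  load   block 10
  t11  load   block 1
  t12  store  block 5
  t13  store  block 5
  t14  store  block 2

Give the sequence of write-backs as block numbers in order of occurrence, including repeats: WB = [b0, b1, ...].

WB = [7, 1, 9]

0: R B7 → L3 miss [-]
1: W B7 → L3 hit [D]
2: R B3 → L3 miss wb→B7 [-]
3: R B0 → L0 miss [-]
4: W B1 → L1 miss [D]
5: W B9 → L1 miss wb→B1 [D]
6: W B0 → L0 hit [D]
7: W B0 → L0 hit [D]
8: R B2 → L2 miss [-]
9: R B5 → L1 miss wb→B9 [-]
10: R B10 → L2 miss [-]
11: R B1 → L1 miss [-]
12: W B5 → L1 miss [D]
13: W B5 → L1 hit [D]
14: W B2 → L2 miss [D]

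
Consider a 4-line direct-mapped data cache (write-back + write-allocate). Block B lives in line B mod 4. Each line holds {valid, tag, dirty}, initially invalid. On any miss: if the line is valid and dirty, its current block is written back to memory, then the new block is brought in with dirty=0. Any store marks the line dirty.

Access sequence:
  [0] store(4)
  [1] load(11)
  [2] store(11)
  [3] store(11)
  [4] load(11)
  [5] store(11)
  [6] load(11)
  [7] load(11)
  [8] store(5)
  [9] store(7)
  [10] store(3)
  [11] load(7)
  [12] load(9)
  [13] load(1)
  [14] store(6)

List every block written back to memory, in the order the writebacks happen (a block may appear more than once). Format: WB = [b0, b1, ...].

0: W B4 -> L0 miss  d=D]
1: R B11 -> L3 miss  d=-]
2: W B11 -> L3 hit  d=D]
3: W B11 -> L3 hit  d=D]
4: R B11 -> L3 hit  d=D]
5: W B11 -> L3 hit  d=D]
6: R B11 -> L3 hit  d=D]
7: R B11 -> L3 hit  d=D]
8: W B5 -> L1 miss  d=D]
9: W B7 -> L3 miss wb->B11  d=D]
10: W B3 -> L3 miss wb->B7  d=D]
11: R B7 -> L3 miss wb->B3  d=-]
12: R B9 -> L1 miss wb->B5  d=-]
13: R B1 -> L1 miss  d=-]
14: W B6 -> L2 miss  d=D]

WB = [11, 7, 3, 5]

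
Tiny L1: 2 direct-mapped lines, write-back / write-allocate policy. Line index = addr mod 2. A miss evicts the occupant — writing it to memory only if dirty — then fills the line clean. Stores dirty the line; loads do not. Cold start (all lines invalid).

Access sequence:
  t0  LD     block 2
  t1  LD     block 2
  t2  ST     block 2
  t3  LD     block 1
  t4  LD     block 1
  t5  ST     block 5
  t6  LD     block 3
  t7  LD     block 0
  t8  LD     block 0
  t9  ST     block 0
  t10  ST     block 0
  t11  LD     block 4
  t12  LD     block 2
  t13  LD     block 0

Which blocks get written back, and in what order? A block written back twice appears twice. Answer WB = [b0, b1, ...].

0: R B2 → L0 miss [-]
1: R B2 → L0 hit [-]
2: W B2 → L0 hit [D]
3: R B1 → L1 miss [-]
4: R B1 → L1 hit [-]
5: W B5 → L1 miss [D]
6: R B3 → L1 miss wb→B5 [-]
7: R B0 → L0 miss wb→B2 [-]
8: R B0 → L0 hit [-]
9: W B0 → L0 hit [D]
10: W B0 → L0 hit [D]
11: R B4 → L0 miss wb→B0 [-]
12: R B2 → L0 miss [-]
13: R B0 → L0 miss [-]

WB = [5, 2, 0]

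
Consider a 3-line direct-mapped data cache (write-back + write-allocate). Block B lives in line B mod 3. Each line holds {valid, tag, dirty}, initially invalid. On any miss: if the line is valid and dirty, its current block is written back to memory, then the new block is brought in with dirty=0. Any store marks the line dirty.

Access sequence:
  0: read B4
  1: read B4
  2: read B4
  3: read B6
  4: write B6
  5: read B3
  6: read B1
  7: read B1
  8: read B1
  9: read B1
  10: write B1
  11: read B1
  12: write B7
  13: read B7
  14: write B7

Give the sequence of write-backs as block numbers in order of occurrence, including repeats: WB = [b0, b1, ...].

  0 | R B4 → L1 miss [-]
  1 | R B4 → L1 hit [-]
  2 | R B4 → L1 hit [-]
  3 | R B6 → L0 miss [-]
  4 | W B6 → L0 hit [D]
  5 | R B3 → L0 miss wb→B6 [-]
  6 | R B1 → L1 miss [-]
  7 | R B1 → L1 hit [-]
  8 | R B1 → L1 hit [-]
  9 | R B1 → L1 hit [-]
  10 | W B1 → L1 hit [D]
  11 | R B1 → L1 hit [D]
  12 | W B7 → L1 miss wb→B1 [D]
  13 | R B7 → L1 hit [D]
  14 | W B7 → L1 hit [D]

WB = [6, 1]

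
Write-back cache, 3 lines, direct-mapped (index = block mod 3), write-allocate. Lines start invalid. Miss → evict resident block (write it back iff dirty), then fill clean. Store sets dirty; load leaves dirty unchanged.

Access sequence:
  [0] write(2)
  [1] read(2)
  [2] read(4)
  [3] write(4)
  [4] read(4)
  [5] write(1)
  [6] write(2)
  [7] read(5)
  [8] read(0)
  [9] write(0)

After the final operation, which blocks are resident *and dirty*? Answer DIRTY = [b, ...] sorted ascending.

DIRTY = [0, 1]

0: W B2 -> L2 miss  d=D]
1: R B2 -> L2 hit  d=D]
2: R B4 -> L1 miss  d=-]
3: W B4 -> L1 hit  d=D]
4: R B4 -> L1 hit  d=D]
5: W B1 -> L1 miss wb->B4  d=D]
6: W B2 -> L2 hit  d=D]
7: R B5 -> L2 miss wb->B2  d=-]
8: R B0 -> L0 miss  d=-]
9: W B0 -> L0 hit  d=D]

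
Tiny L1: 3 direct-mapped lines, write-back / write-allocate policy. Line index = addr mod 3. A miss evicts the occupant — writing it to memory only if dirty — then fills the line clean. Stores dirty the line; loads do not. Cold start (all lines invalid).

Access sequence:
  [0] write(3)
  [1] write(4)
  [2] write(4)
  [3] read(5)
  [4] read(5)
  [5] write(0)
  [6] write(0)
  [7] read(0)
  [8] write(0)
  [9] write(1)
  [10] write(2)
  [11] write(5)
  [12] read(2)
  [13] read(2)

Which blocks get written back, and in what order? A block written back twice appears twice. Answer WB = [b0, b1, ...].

0: W B3 -> L0 miss  d=D]
1: W B4 -> L1 miss  d=D]
2: W B4 -> L1 hit  d=D]
3: R B5 -> L2 miss  d=-]
4: R B5 -> L2 hit  d=-]
5: W B0 -> L0 miss wb->B3  d=D]
6: W B0 -> L0 hit  d=D]
7: R B0 -> L0 hit  d=D]
8: W B0 -> L0 hit  d=D]
9: W B1 -> L1 miss wb->B4  d=D]
10: W B2 -> L2 miss  d=D]
11: W B5 -> L2 miss wb->B2  d=D]
12: R B2 -> L2 miss wb->B5  d=-]
13: R B2 -> L2 hit  d=-]

WB = [3, 4, 2, 5]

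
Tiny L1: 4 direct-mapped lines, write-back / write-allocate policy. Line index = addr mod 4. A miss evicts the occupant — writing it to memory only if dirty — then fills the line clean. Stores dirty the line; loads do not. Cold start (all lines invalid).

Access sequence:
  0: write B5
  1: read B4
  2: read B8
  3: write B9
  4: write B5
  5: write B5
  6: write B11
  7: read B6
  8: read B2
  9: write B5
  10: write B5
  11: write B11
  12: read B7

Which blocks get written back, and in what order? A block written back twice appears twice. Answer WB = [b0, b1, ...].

WB = [5, 9, 11]

  0 | W B5 → L1 miss [D]
  1 | R B4 → L0 miss [-]
  2 | R B8 → L0 miss [-]
  3 | W B9 → L1 miss wb→B5 [D]
  4 | W B5 → L1 miss wb→B9 [D]
  5 | W B5 → L1 hit [D]
  6 | W B11 → L3 miss [D]
  7 | R B6 → L2 miss [-]
  8 | R B2 → L2 miss [-]
  9 | W B5 → L1 hit [D]
  10 | W B5 → L1 hit [D]
  11 | W B11 → L3 hit [D]
  12 | R B7 → L3 miss wb→B11 [-]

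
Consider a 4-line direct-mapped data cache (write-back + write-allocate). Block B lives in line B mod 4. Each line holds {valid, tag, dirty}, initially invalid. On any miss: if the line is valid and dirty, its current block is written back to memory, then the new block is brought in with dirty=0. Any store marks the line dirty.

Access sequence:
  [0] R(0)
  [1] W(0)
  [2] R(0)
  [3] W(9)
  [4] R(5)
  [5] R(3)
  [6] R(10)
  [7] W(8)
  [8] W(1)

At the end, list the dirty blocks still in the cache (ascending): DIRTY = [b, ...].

0: R B0 -> L0 miss  d=-]
1: W B0 -> L0 hit  d=D]
2: R B0 -> L0 hit  d=D]
3: W B9 -> L1 miss  d=D]
4: R B5 -> L1 miss wb->B9  d=-]
5: R B3 -> L3 miss  d=-]
6: R B10 -> L2 miss  d=-]
7: W B8 -> L0 miss wb->B0  d=D]
8: W B1 -> L1 miss  d=D]

DIRTY = [1, 8]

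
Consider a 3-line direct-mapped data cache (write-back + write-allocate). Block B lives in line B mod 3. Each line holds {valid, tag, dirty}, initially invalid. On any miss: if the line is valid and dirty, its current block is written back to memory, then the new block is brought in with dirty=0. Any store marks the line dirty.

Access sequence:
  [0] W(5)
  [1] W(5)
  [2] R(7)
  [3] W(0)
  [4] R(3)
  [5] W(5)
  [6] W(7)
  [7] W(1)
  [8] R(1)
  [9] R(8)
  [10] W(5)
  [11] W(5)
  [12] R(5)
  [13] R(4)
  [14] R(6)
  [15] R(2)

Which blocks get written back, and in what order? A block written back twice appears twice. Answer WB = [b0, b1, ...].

0: W B5 -> L2 miss  d=D]
1: W B5 -> L2 hit  d=D]
2: R B7 -> L1 miss  d=-]
3: W B0 -> L0 miss  d=D]
4: R B3 -> L0 miss wb->B0  d=-]
5: W B5 -> L2 hit  d=D]
6: W B7 -> L1 hit  d=D]
7: W B1 -> L1 miss wb->B7  d=D]
8: R B1 -> L1 hit  d=D]
9: R B8 -> L2 miss wb->B5  d=-]
10: W B5 -> L2 miss  d=D]
11: W B5 -> L2 hit  d=D]
12: R B5 -> L2 hit  d=D]
13: R B4 -> L1 miss wb->B1  d=-]
14: R B6 -> L0 miss  d=-]
15: R B2 -> L2 miss wb->B5  d=-]

WB = [0, 7, 5, 1, 5]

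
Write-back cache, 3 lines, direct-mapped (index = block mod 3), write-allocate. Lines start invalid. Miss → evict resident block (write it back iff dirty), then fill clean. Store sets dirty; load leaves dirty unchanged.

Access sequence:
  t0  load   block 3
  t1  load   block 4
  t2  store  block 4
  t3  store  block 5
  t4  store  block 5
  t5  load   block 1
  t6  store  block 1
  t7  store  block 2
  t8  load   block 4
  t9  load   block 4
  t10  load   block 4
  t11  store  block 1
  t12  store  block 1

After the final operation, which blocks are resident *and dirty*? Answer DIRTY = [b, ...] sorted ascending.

  0 | R B3 → L0 miss [-]
  1 | R B4 → L1 miss [-]
  2 | W B4 → L1 hit [D]
  3 | W B5 → L2 miss [D]
  4 | W B5 → L2 hit [D]
  5 | R B1 → L1 miss wb→B4 [-]
  6 | W B1 → L1 hit [D]
  7 | W B2 → L2 miss wb→B5 [D]
  8 | R B4 → L1 miss wb→B1 [-]
  9 | R B4 → L1 hit [-]
  10 | R B4 → L1 hit [-]
  11 | W B1 → L1 miss [D]
  12 | W B1 → L1 hit [D]

DIRTY = [1, 2]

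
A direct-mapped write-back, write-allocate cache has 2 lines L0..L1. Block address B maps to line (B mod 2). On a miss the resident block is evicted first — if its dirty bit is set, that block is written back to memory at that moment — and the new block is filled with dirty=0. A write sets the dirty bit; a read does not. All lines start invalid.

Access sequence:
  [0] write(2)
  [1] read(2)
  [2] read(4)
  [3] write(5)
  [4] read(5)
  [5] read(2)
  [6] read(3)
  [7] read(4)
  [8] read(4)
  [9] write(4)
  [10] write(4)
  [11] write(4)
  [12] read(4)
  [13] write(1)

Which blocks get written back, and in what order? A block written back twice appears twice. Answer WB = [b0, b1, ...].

0: W B2 -> L0 miss  d=D]
1: R B2 -> L0 hit  d=D]
2: R B4 -> L0 miss wb->B2  d=-]
3: W B5 -> L1 miss  d=D]
4: R B5 -> L1 hit  d=D]
5: R B2 -> L0 miss  d=-]
6: R B3 -> L1 miss wb->B5  d=-]
7: R B4 -> L0 miss  d=-]
8: R B4 -> L0 hit  d=-]
9: W B4 -> L0 hit  d=D]
10: W B4 -> L0 hit  d=D]
11: W B4 -> L0 hit  d=D]
12: R B4 -> L0 hit  d=D]
13: W B1 -> L1 miss  d=D]

WB = [2, 5]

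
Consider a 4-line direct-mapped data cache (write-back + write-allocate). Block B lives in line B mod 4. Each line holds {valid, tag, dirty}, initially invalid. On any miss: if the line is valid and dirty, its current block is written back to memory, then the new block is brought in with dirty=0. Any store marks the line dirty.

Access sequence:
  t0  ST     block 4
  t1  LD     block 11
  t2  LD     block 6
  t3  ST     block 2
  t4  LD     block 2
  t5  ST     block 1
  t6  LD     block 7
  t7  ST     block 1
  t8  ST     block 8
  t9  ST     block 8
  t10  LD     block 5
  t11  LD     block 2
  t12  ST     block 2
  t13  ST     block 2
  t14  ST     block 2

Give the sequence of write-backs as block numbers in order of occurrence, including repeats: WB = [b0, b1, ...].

  0 | W B4 → L0 miss [D]
  1 | R B11 → L3 miss [-]
  2 | R B6 → L2 miss [-]
  3 | W B2 → L2 miss [D]
  4 | R B2 → L2 hit [D]
  5 | W B1 → L1 miss [D]
  6 | R B7 → L3 miss [-]
  7 | W B1 → L1 hit [D]
  8 | W B8 → L0 miss wb→B4 [D]
  9 | W B8 → L0 hit [D]
  10 | R B5 → L1 miss wb→B1 [-]
  11 | R B2 → L2 hit [D]
  12 | W B2 → L2 hit [D]
  13 | W B2 → L2 hit [D]
  14 | W B2 → L2 hit [D]

WB = [4, 1]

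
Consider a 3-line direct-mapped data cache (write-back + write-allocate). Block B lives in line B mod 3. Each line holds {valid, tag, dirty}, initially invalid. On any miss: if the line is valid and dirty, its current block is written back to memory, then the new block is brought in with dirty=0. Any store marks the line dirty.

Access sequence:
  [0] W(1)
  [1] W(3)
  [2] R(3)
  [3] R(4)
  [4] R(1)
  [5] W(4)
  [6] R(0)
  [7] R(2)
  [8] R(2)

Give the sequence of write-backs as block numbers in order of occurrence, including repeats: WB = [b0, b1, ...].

WB = [1, 3]

0: W B1 → L1 miss [D]
1: W B3 → L0 miss [D]
2: R B3 → L0 hit [D]
3: R B4 → L1 miss wb→B1 [-]
4: R B1 → L1 miss [-]
5: W B4 → L1 miss [D]
6: R B0 → L0 miss wb→B3 [-]
7: R B2 → L2 miss [-]
8: R B2 → L2 hit [-]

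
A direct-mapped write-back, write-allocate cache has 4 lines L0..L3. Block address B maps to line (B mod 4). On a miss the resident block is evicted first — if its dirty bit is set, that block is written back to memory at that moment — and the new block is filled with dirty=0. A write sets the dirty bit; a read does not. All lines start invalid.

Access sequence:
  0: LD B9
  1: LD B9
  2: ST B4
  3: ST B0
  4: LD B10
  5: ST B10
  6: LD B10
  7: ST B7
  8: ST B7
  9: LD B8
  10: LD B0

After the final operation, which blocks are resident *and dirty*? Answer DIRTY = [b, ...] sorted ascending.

DIRTY = [7, 10]

0: R B9 -> L1 miss  d=-]
1: R B9 -> L1 hit  d=-]
2: W B4 -> L0 miss  d=D]
3: W B0 -> L0 miss wb->B4  d=D]
4: R B10 -> L2 miss  d=-]
5: W B10 -> L2 hit  d=D]
6: R B10 -> L2 hit  d=D]
7: W B7 -> L3 miss  d=D]
8: W B7 -> L3 hit  d=D]
9: R B8 -> L0 miss wb->B0  d=-]
10: R B0 -> L0 miss  d=-]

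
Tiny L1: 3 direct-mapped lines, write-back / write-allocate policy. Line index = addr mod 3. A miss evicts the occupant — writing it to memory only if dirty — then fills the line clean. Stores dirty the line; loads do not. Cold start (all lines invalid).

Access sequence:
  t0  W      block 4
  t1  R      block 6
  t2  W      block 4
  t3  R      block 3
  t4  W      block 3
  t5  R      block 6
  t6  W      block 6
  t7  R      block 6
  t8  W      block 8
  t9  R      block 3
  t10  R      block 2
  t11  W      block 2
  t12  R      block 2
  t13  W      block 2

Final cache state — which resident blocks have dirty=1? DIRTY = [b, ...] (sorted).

DIRTY = [2, 4]

0: W B4 -> L1 miss  d=D]
1: R B6 -> L0 miss  d=-]
2: W B4 -> L1 hit  d=D]
3: R B3 -> L0 miss  d=-]
4: W B3 -> L0 hit  d=D]
5: R B6 -> L0 miss wb->B3  d=-]
6: W B6 -> L0 hit  d=D]
7: R B6 -> L0 hit  d=D]
8: W B8 -> L2 miss  d=D]
9: R B3 -> L0 miss wb->B6  d=-]
10: R B2 -> L2 miss wb->B8  d=-]
11: W B2 -> L2 hit  d=D]
12: R B2 -> L2 hit  d=D]
13: W B2 -> L2 hit  d=D]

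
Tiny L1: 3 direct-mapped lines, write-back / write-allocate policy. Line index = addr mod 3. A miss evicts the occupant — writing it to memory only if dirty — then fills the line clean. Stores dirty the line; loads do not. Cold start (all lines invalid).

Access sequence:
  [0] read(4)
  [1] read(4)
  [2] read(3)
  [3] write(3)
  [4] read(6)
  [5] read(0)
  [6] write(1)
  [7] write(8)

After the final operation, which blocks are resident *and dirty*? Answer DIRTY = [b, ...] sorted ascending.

DIRTY = [1, 8]

0: R B4 → L1 miss [-]
1: R B4 → L1 hit [-]
2: R B3 → L0 miss [-]
3: W B3 → L0 hit [D]
4: R B6 → L0 miss wb→B3 [-]
5: R B0 → L0 miss [-]
6: W B1 → L1 miss [D]
7: W B8 → L2 miss [D]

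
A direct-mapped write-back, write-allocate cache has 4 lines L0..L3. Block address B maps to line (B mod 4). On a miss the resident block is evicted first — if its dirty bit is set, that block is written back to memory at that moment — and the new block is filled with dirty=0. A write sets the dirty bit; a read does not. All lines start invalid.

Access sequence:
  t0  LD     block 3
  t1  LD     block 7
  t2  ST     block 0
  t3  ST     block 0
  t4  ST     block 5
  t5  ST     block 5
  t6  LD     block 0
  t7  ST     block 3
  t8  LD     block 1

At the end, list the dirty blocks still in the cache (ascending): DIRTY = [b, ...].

0: R B3 -> L3 miss  d=-]
1: R B7 -> L3 miss  d=-]
2: W B0 -> L0 miss  d=D]
3: W B0 -> L0 hit  d=D]
4: W B5 -> L1 miss  d=D]
5: W B5 -> L1 hit  d=D]
6: R B0 -> L0 hit  d=D]
7: W B3 -> L3 miss  d=D]
8: R B1 -> L1 miss wb->B5  d=-]

DIRTY = [0, 3]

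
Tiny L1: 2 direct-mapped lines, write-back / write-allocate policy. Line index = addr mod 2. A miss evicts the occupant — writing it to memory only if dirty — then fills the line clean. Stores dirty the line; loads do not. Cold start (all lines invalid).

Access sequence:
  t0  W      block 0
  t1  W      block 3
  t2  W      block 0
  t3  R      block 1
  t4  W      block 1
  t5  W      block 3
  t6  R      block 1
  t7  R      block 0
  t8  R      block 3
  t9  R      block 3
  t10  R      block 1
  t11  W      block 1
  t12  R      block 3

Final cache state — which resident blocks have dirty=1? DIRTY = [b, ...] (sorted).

DIRTY = [0]

  0 | W B0 → L0 miss [D]
  1 | W B3 → L1 miss [D]
  2 | W B0 → L0 hit [D]
  3 | R B1 → L1 miss wb→B3 [-]
  4 | W B1 → L1 hit [D]
  5 | W B3 → L1 miss wb→B1 [D]
  6 | R B1 → L1 miss wb→B3 [-]
  7 | R B0 → L0 hit [D]
  8 | R B3 → L1 miss [-]
  9 | R B3 → L1 hit [-]
  10 | R B1 → L1 miss [-]
  11 | W B1 → L1 hit [D]
  12 | R B3 → L1 miss wb→B1 [-]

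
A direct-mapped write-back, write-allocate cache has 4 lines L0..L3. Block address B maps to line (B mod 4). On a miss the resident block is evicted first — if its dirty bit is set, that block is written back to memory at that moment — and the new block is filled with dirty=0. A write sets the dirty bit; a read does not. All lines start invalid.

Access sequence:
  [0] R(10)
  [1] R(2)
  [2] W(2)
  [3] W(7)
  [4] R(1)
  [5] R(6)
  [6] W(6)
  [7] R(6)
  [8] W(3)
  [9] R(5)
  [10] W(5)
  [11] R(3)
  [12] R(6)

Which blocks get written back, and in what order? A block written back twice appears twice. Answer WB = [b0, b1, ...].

WB = [2, 7]

0: R B10 → L2 miss [-]
1: R B2 → L2 miss [-]
2: W B2 → L2 hit [D]
3: W B7 → L3 miss [D]
4: R B1 → L1 miss [-]
5: R B6 → L2 miss wb→B2 [-]
6: W B6 → L2 hit [D]
7: R B6 → L2 hit [D]
8: W B3 → L3 miss wb→B7 [D]
9: R B5 → L1 miss [-]
10: W B5 → L1 hit [D]
11: R B3 → L3 hit [D]
12: R B6 → L2 hit [D]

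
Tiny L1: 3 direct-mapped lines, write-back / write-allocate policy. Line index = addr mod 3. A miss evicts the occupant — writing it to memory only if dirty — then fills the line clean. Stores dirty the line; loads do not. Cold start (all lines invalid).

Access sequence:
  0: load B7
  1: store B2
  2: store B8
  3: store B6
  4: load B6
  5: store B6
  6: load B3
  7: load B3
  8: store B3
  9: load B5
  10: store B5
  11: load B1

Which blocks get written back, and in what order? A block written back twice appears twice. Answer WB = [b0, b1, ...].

0: R B7 -> L1 miss  d=-]
1: W B2 -> L2 miss  d=D]
2: W B8 -> L2 miss wb->B2  d=D]
3: W B6 -> L0 miss  d=D]
4: R B6 -> L0 hit  d=D]
5: W B6 -> L0 hit  d=D]
6: R B3 -> L0 miss wb->B6  d=-]
7: R B3 -> L0 hit  d=-]
8: W B3 -> L0 hit  d=D]
9: R B5 -> L2 miss wb->B8  d=-]
10: W B5 -> L2 hit  d=D]
11: R B1 -> L1 miss  d=-]

WB = [2, 6, 8]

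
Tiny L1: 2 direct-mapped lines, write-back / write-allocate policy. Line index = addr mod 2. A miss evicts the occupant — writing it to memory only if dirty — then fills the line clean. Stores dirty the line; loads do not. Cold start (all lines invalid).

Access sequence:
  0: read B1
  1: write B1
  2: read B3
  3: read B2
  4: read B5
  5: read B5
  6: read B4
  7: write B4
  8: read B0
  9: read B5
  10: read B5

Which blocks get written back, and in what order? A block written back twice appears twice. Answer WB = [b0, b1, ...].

0: R B1 → L1 miss [-]
1: W B1 → L1 hit [D]
2: R B3 → L1 miss wb→B1 [-]
3: R B2 → L0 miss [-]
4: R B5 → L1 miss [-]
5: R B5 → L1 hit [-]
6: R B4 → L0 miss [-]
7: W B4 → L0 hit [D]
8: R B0 → L0 miss wb→B4 [-]
9: R B5 → L1 hit [-]
10: R B5 → L1 hit [-]

WB = [1, 4]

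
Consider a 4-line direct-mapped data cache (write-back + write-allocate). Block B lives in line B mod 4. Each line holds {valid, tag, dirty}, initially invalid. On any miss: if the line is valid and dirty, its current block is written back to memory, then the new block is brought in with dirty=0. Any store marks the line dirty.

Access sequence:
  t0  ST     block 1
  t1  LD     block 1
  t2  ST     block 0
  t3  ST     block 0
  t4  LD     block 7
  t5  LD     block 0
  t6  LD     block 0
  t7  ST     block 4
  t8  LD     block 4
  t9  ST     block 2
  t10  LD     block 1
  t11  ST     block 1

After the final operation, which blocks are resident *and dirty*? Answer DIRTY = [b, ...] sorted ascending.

DIRTY = [1, 2, 4]

  0 | W B1 → L1 miss [D]
  1 | R B1 → L1 hit [D]
  2 | W B0 → L0 miss [D]
  3 | W B0 → L0 hit [D]
  4 | R B7 → L3 miss [-]
  5 | R B0 → L0 hit [D]
  6 | R B0 → L0 hit [D]
  7 | W B4 → L0 miss wb→B0 [D]
  8 | R B4 → L0 hit [D]
  9 | W B2 → L2 miss [D]
  10 | R B1 → L1 hit [D]
  11 | W B1 → L1 hit [D]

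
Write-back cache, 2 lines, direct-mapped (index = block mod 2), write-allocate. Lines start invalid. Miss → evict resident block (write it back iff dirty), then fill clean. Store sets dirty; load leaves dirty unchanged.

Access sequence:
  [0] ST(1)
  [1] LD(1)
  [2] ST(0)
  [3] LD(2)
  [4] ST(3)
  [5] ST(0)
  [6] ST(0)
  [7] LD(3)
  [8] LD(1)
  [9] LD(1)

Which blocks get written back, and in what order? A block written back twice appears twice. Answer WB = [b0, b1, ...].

WB = [0, 1, 3]

0: W B1 -> L1 miss  d=D]
1: R B1 -> L1 hit  d=D]
2: W B0 -> L0 miss  d=D]
3: R B2 -> L0 miss wb->B0  d=-]
4: W B3 -> L1 miss wb->B1  d=D]
5: W B0 -> L0 miss  d=D]
6: W B0 -> L0 hit  d=D]
7: R B3 -> L1 hit  d=D]
8: R B1 -> L1 miss wb->B3  d=-]
9: R B1 -> L1 hit  d=-]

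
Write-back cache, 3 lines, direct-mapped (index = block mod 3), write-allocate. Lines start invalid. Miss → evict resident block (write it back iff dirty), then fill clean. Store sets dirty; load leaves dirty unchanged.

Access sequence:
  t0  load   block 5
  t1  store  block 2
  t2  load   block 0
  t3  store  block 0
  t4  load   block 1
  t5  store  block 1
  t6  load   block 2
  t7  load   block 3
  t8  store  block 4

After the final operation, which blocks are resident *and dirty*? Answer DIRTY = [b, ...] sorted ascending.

DIRTY = [2, 4]

  0 | R B5 → L2 miss [-]
  1 | W B2 → L2 miss [D]
  2 | R B0 → L0 miss [-]
  3 | W B0 → L0 hit [D]
  4 | R B1 → L1 miss [-]
  5 | W B1 → L1 hit [D]
  6 | R B2 → L2 hit [D]
  7 | R B3 → L0 miss wb→B0 [-]
  8 | W B4 → L1 miss wb→B1 [D]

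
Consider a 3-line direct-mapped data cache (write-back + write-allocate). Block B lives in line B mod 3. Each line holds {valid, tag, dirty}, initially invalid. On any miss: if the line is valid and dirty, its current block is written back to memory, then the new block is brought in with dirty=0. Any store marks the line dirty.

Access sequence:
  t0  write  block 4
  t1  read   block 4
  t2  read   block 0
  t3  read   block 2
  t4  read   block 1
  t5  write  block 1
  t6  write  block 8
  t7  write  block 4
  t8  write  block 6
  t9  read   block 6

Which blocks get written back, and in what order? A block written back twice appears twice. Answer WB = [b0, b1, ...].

  0 | W B4 → L1 miss [D]
  1 | R B4 → L1 hit [D]
  2 | R B0 → L0 miss [-]
  3 | R B2 → L2 miss [-]
  4 | R B1 → L1 miss wb→B4 [-]
  5 | W B1 → L1 hit [D]
  6 | W B8 → L2 miss [D]
  7 | W B4 → L1 miss wb→B1 [D]
  8 | W B6 → L0 miss [D]
  9 | R B6 → L0 hit [D]

WB = [4, 1]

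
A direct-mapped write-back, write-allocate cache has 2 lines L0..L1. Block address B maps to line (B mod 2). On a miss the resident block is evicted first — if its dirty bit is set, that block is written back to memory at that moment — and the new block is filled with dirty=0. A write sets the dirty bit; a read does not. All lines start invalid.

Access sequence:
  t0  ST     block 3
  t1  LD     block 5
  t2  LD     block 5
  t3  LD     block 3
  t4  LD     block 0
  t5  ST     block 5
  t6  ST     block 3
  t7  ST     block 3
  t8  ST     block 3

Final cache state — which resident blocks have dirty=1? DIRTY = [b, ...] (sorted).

DIRTY = [3]

0: W B3 → L1 miss [D]
1: R B5 → L1 miss wb→B3 [-]
2: R B5 → L1 hit [-]
3: R B3 → L1 miss [-]
4: R B0 → L0 miss [-]
5: W B5 → L1 miss [D]
6: W B3 → L1 miss wb→B5 [D]
7: W B3 → L1 hit [D]
8: W B3 → L1 hit [D]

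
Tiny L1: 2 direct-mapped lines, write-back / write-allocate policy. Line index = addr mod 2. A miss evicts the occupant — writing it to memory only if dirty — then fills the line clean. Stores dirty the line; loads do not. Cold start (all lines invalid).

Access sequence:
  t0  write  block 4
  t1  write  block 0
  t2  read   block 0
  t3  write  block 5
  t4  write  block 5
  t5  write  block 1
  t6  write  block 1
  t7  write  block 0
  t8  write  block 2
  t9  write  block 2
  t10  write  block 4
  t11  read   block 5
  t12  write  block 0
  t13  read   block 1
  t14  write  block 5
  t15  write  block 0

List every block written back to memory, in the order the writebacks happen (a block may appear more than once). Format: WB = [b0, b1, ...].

WB = [4, 5, 0, 2, 1, 4]

  0 | W B4 → L0 miss [D]
  1 | W B0 → L0 miss wb→B4 [D]
  2 | R B0 → L0 hit [D]
  3 | W B5 → L1 miss [D]
  4 | W B5 → L1 hit [D]
  5 | W B1 → L1 miss wb→B5 [D]
  6 | W B1 → L1 hit [D]
  7 | W B0 → L0 hit [D]
  8 | W B2 → L0 miss wb→B0 [D]
  9 | W B2 → L0 hit [D]
  10 | W B4 → L0 miss wb→B2 [D]
  11 | R B5 → L1 miss wb→B1 [-]
  12 | W B0 → L0 miss wb→B4 [D]
  13 | R B1 → L1 miss [-]
  14 | W B5 → L1 miss [D]
  15 | W B0 → L0 hit [D]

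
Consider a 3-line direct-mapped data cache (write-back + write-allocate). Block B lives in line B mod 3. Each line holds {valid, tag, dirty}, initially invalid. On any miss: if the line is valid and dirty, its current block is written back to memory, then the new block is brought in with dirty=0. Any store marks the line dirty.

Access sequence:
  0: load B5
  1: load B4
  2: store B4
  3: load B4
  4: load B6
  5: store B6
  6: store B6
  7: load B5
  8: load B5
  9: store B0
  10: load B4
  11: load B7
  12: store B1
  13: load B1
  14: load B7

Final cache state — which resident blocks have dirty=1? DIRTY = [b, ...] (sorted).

  0 | R B5 → L2 miss [-]
  1 | R B4 → L1 miss [-]
  2 | W B4 → L1 hit [D]
  3 | R B4 → L1 hit [D]
  4 | R B6 → L0 miss [-]
  5 | W B6 → L0 hit [D]
  6 | W B6 → L0 hit [D]
  7 | R B5 → L2 hit [-]
  8 | R B5 → L2 hit [-]
  9 | W B0 → L0 miss wb→B6 [D]
  10 | R B4 → L1 hit [D]
  11 | R B7 → L1 miss wb→B4 [-]
  12 | W B1 → L1 miss [D]
  13 | R B1 → L1 hit [D]
  14 | R B7 → L1 miss wb→B1 [-]

DIRTY = [0]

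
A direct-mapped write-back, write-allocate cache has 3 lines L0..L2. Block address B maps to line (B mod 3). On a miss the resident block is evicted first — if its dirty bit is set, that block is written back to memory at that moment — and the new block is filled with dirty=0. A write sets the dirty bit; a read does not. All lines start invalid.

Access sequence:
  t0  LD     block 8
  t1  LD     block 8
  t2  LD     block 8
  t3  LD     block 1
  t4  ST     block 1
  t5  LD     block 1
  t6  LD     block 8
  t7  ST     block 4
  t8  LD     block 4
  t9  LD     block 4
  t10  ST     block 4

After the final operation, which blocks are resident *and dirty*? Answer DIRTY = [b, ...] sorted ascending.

DIRTY = [4]

  0 | R B8 → L2 miss [-]
  1 | R B8 → L2 hit [-]
  2 | R B8 → L2 hit [-]
  3 | R B1 → L1 miss [-]
  4 | W B1 → L1 hit [D]
  5 | R B1 → L1 hit [D]
  6 | R B8 → L2 hit [-]
  7 | W B4 → L1 miss wb→B1 [D]
  8 | R B4 → L1 hit [D]
  9 | R B4 → L1 hit [D]
  10 | W B4 → L1 hit [D]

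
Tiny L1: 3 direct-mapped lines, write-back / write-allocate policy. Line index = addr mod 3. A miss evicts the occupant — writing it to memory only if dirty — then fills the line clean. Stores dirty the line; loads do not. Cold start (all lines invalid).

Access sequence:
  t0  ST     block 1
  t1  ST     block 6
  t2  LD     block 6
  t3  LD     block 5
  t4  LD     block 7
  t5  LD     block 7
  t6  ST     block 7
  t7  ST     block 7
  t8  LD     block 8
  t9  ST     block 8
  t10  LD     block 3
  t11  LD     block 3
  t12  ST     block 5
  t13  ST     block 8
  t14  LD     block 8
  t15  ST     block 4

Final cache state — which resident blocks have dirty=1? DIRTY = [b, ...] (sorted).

0: W B1 → L1 miss [D]
1: W B6 → L0 miss [D]
2: R B6 → L0 hit [D]
3: R B5 → L2 miss [-]
4: R B7 → L1 miss wb→B1 [-]
5: R B7 → L1 hit [-]
6: W B7 → L1 hit [D]
7: W B7 → L1 hit [D]
8: R B8 → L2 miss [-]
9: W B8 → L2 hit [D]
10: R B3 → L0 miss wb→B6 [-]
11: R B3 → L0 hit [-]
12: W B5 → L2 miss wb→B8 [D]
13: W B8 → L2 miss wb→B5 [D]
14: R B8 → L2 hit [D]
15: W B4 → L1 miss wb→B7 [D]

DIRTY = [4, 8]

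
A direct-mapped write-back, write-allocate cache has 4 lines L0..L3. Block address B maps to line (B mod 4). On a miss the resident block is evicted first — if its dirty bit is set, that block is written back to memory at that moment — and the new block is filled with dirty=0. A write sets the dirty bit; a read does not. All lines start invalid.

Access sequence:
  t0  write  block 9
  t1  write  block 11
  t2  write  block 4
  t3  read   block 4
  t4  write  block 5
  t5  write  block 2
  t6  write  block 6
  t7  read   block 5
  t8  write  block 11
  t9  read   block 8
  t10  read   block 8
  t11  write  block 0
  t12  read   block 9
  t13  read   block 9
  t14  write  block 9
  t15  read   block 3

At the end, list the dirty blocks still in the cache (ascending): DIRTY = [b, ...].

0: W B9 → L1 miss [D]
1: W B11 → L3 miss [D]
2: W B4 → L0 miss [D]
3: R B4 → L0 hit [D]
4: W B5 → L1 miss wb→B9 [D]
5: W B2 → L2 miss [D]
6: W B6 → L2 miss wb→B2 [D]
7: R B5 → L1 hit [D]
8: W B11 → L3 hit [D]
9: R B8 → L0 miss wb→B4 [-]
10: R B8 → L0 hit [-]
11: W B0 → L0 miss [D]
12: R B9 → L1 miss wb→B5 [-]
13: R B9 → L1 hit [-]
14: W B9 → L1 hit [D]
15: R B3 → L3 miss wb→B11 [-]

DIRTY = [0, 6, 9]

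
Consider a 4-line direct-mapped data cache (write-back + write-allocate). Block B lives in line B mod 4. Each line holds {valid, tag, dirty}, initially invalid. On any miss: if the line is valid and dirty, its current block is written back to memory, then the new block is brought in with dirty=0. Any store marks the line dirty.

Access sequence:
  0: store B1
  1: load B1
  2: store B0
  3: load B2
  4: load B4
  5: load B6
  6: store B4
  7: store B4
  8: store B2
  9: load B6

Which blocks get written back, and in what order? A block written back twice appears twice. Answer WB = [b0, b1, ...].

WB = [0, 2]

0: W B1 → L1 miss [D]
1: R B1 → L1 hit [D]
2: W B0 → L0 miss [D]
3: R B2 → L2 miss [-]
4: R B4 → L0 miss wb→B0 [-]
5: R B6 → L2 miss [-]
6: W B4 → L0 hit [D]
7: W B4 → L0 hit [D]
8: W B2 → L2 miss [D]
9: R B6 → L2 miss wb→B2 [-]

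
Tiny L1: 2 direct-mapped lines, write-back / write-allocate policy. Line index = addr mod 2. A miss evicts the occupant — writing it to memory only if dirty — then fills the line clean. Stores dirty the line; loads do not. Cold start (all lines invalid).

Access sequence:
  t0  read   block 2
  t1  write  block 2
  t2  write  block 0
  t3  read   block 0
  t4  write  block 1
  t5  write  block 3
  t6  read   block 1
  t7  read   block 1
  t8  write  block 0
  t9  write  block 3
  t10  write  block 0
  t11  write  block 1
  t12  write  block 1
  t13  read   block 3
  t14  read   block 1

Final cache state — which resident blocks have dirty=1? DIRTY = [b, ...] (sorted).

0: R B2 → L0 miss [-]
1: W B2 → L0 hit [D]
2: W B0 → L0 miss wb→B2 [D]
3: R B0 → L0 hit [D]
4: W B1 → L1 miss [D]
5: W B3 → L1 miss wb→B1 [D]
6: R B1 → L1 miss wb→B3 [-]
7: R B1 → L1 hit [-]
8: W B0 → L0 hit [D]
9: W B3 → L1 miss [D]
10: W B0 → L0 hit [D]
11: W B1 → L1 miss wb→B3 [D]
12: W B1 → L1 hit [D]
13: R B3 → L1 miss wb→B1 [-]
14: R B1 → L1 miss [-]

DIRTY = [0]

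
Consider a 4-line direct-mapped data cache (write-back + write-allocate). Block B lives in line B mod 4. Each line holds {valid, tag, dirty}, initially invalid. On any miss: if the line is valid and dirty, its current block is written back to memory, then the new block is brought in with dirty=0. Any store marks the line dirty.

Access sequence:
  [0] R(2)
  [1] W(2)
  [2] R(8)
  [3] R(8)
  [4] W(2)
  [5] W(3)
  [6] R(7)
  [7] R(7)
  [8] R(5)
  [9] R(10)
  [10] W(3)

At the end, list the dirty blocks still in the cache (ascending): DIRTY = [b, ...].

DIRTY = [3]

0: R B2 → L2 miss [-]
1: W B2 → L2 hit [D]
2: R B8 → L0 miss [-]
3: R B8 → L0 hit [-]
4: W B2 → L2 hit [D]
5: W B3 → L3 miss [D]
6: R B7 → L3 miss wb→B3 [-]
7: R B7 → L3 hit [-]
8: R B5 → L1 miss [-]
9: R B10 → L2 miss wb→B2 [-]
10: W B3 → L3 miss [D]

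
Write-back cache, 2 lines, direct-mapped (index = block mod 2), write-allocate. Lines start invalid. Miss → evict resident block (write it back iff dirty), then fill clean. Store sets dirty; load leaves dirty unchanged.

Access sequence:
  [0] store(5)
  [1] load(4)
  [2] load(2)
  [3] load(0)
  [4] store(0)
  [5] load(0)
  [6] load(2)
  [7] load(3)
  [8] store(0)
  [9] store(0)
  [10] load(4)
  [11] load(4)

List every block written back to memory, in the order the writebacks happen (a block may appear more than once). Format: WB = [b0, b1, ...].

WB = [0, 5, 0]

  0 | W B5 → L1 miss [D]
  1 | R B4 → L0 miss [-]
  2 | R B2 → L0 miss [-]
  3 | R B0 → L0 miss [-]
  4 | W B0 → L0 hit [D]
  5 | R B0 → L0 hit [D]
  6 | R B2 → L0 miss wb→B0 [-]
  7 | R B3 → L1 miss wb→B5 [-]
  8 | W B0 → L0 miss [D]
  9 | W B0 → L0 hit [D]
  10 | R B4 → L0 miss wb→B0 [-]
  11 | R B4 → L0 hit [-]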